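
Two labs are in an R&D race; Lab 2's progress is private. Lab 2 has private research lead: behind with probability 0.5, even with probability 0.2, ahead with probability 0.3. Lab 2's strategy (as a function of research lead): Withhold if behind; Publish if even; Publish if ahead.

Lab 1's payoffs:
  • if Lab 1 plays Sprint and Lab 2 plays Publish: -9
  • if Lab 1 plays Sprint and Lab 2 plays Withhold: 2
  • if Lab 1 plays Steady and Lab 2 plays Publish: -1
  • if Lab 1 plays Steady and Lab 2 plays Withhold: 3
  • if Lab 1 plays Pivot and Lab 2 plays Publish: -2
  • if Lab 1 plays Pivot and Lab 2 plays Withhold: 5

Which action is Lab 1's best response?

E[Sprint] = 0.5·(2) + 0.2·(-9) + 0.3·(-9) = -3.5
E[Steady] = 0.5·(3) + 0.2·(-1) + 0.3·(-1) = 1
E[Pivot] = 0.5·(5) + 0.2·(-2) + 0.3·(-2) = 1.5
Best response: Pivot (1.5 is the largest).

Pivot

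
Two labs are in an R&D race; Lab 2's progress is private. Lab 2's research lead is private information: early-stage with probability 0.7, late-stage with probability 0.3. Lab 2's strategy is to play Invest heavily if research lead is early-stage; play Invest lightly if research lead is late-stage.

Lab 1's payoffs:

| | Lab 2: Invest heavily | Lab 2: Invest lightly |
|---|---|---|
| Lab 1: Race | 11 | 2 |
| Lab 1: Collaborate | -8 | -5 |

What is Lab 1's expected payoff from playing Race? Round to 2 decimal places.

8.30

Take the expectation over Lab 2's research lead, weighting each type's action by its prior probability.
E[Race] = 0.7·11 + 0.3·2 = 7.7 + 0.6 = 8.3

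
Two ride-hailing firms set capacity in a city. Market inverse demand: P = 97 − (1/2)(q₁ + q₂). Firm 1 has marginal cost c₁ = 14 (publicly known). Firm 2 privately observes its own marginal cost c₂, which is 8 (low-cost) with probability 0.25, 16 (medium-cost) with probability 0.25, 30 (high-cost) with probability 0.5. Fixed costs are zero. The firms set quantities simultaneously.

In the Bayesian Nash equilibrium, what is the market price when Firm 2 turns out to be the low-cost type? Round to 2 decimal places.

37.50

Type-c best response for Firm 2: q₂(c) = (97 − c) − q₁/2.
Firm 1 maximizes expected profit; its first-order condition is 97 − q₁ − (1/2)E[q₂] − 14 = 0.
Substituting E[q₂] and solving: E[c₂] = 21, so q₁ = (97 − 2·14 + 21)/(3/2) = 60.
q₂(low-cost) = 59, so P = 97 − (1/2)·(60 + 59) = 37.5.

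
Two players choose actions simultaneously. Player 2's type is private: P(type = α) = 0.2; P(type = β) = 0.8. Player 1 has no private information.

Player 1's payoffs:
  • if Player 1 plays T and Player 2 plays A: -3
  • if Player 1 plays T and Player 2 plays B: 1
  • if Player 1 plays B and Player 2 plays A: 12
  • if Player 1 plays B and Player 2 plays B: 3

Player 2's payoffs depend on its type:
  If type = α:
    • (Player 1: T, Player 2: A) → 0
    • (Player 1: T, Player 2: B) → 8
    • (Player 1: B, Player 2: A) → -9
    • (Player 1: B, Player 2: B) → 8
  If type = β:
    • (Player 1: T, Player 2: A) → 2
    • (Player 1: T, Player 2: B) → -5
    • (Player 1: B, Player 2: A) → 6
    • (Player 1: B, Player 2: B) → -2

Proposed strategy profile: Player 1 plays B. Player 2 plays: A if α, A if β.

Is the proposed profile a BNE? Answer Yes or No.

No

Player 1 plays B: E[B] = 0.2·(12) + 0.8·(12) = 12; E[T] = -3. Best-responding. ✓
Player 2 (type α), facing B: A gives -9, B gives 8. Proposed A is not best — profitable deviation exists. ✗
Player 2 (type β), facing B: A gives 6, B gives -2. Proposed A is best. ✓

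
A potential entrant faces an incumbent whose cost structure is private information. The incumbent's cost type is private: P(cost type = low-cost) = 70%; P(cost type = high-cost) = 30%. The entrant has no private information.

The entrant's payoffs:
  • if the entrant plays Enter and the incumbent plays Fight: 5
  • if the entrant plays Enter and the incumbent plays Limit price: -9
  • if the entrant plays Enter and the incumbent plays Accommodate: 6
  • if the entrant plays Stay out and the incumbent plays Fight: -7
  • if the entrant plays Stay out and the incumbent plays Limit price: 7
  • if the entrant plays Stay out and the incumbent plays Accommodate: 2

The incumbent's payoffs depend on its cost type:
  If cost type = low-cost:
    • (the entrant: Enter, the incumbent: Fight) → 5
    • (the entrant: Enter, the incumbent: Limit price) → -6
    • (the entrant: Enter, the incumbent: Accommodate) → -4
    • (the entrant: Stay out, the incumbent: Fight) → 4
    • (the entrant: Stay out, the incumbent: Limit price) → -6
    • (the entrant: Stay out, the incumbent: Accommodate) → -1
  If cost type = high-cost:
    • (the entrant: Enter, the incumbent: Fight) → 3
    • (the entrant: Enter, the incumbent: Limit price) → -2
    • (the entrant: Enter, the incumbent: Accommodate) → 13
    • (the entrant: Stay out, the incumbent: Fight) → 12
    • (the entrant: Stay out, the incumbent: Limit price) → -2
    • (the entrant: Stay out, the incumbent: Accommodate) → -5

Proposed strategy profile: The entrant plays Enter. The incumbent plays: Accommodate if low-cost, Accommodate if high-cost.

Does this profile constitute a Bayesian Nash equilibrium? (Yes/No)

A profile is a BNE iff every type of every player is best-responding given beliefs about the other side.
The entrant plays Enter: E[Enter] = 0.7·(6) + 0.3·(6) = 6; E[Stay out] = 2. Best-responding. ✓
The incumbent (cost type low-cost), facing Enter: Fight gives 5, Limit price gives -6, Accommodate gives -4. Proposed Accommodate is not best — profitable deviation exists. ✗
The incumbent (cost type high-cost), facing Enter: Fight gives 3, Limit price gives -2, Accommodate gives 13. Proposed Accommodate is best. ✓

No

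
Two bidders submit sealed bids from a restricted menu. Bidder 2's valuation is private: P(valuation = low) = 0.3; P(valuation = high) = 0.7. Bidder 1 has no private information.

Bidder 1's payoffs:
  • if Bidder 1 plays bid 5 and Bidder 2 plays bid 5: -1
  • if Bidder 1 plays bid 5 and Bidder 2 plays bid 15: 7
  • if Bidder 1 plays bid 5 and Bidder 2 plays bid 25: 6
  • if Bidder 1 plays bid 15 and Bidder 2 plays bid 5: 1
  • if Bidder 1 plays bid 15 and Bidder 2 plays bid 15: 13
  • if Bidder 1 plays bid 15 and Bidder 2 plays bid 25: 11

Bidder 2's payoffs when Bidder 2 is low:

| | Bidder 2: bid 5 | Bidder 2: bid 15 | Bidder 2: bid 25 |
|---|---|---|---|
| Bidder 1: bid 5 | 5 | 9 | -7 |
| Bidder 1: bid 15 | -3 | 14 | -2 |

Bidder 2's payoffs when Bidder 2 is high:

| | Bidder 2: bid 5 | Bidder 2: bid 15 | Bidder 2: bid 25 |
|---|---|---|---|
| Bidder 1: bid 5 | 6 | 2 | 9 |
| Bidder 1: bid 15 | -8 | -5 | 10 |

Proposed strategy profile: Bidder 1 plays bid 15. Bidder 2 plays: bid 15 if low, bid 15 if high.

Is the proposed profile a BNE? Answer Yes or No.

A profile is a BNE iff every type of every player is best-responding given beliefs about the other side.
Bidder 1 plays bid 15: E[bid 15] = 0.3·(13) + 0.7·(13) = 13; E[bid 5] = 7. Best-responding. ✓
Bidder 2 (valuation low), facing bid 15: bid 5 gives -3, bid 15 gives 14, bid 25 gives -2. Proposed bid 15 is best. ✓
Bidder 2 (valuation high), facing bid 15: bid 5 gives -8, bid 15 gives -5, bid 25 gives 10. Proposed bid 15 is not best — profitable deviation exists. ✗

No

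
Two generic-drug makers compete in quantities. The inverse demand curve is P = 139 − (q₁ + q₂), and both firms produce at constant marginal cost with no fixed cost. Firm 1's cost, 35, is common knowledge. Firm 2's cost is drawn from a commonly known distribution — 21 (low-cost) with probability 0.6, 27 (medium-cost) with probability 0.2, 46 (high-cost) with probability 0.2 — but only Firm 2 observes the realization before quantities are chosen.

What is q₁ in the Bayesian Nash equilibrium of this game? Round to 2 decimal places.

32.07

Each type of Firm 2 best-responds to q₁; Firm 1 best-responds to the expected q₂ over Firm 2's types.
Firm 2 with cost c maximizes (139 − (q₁+q₂) − c)·q₂, giving q₂(c) = (139 − c − q₁)/2.
E[c₂] = 0.6·21 + 0.2·27 + 0.2·46 = 27.2
Firm 1's FOC against E[q₂] yields q₁ = (139 − 2·35 + E[c₂])/3 = (139 − 70 + 27.2)/3 = 32.0667.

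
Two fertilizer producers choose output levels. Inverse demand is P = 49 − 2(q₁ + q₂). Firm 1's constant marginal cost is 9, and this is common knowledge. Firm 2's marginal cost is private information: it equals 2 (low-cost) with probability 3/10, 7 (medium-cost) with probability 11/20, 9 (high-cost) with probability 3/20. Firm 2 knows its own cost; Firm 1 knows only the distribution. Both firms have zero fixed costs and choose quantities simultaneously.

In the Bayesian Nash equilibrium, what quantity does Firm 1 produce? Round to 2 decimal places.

Type-c best response for Firm 2: q₂(c) = (49 − c)/4 − q₁/2.
Firm 1 maximizes expected profit; its first-order condition is 49 − 4q₁ − 2E[q₂] − 9 = 0.
Substituting E[q₂] and solving: E[c₂] = 5.8, so q₁ = (49 − 2·9 + 5.8)/6 = 6.13333.

6.13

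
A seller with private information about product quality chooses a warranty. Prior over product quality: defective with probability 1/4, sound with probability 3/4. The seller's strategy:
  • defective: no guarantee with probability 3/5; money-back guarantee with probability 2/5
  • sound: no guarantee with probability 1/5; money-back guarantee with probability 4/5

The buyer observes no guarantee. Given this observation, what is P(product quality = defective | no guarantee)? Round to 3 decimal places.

0.500

P(no guarantee) = (1/4)·(3/5) + (3/4)·(1/5) = 3/10
P(defective | no guarantee) = ((1/4)·(3/5)) / (3/10) = (3/20) / (3/10) = 1/2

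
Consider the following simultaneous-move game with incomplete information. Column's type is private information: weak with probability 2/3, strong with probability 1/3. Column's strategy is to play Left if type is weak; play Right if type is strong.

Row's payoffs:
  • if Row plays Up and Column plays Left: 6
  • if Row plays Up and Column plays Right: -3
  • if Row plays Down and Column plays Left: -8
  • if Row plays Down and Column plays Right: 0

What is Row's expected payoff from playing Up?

3

E[Up] = 2/3·6 + 1/3·(-3) = 4 + (-1) = 3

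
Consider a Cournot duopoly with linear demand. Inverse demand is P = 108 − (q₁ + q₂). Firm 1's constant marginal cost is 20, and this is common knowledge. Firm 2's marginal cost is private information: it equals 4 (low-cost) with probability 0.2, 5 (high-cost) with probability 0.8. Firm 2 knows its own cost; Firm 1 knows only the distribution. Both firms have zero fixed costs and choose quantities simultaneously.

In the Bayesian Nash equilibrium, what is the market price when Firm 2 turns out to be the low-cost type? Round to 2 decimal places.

Firm 2 with cost c maximizes (108 − (q₁+q₂) − c)·q₂, giving q₂(c) = (108 − c − q₁)/2.
E[c₂] = 0.2·4 + 0.8·5 = 4.8
Firm 1's FOC against E[q₂] yields q₁ = (108 − 2·20 + E[c₂])/3 = (108 − 40 + 4.8)/3 = 24.2667.
q₂(low-cost) = 39.8667, so P = 108 − (24.2667 + 39.8667) = 43.8667.

43.87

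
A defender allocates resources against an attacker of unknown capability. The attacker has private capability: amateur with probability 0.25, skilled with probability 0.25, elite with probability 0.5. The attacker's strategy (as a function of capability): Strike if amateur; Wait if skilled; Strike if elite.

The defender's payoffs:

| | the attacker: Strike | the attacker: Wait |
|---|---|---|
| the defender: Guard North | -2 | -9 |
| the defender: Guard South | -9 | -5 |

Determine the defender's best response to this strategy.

E[Guard North] = 0.25·(-2) + 0.25·(-9) + 0.5·(-2) = -3.75
E[Guard South] = 0.25·(-9) + 0.25·(-5) + 0.5·(-9) = -8
Best response: Guard North (-3.75 is the largest).

Guard North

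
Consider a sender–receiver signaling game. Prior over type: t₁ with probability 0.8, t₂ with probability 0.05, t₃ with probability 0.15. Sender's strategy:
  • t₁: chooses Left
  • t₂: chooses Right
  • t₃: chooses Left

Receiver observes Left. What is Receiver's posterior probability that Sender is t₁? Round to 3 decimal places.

P(Left) = 0.8·1 + 0.05·0 + 0.15·1 = 0.95
P(t₁ | Left) = (0.8·1) / 0.95 = 0.8 / 0.95 = 0.842105

0.842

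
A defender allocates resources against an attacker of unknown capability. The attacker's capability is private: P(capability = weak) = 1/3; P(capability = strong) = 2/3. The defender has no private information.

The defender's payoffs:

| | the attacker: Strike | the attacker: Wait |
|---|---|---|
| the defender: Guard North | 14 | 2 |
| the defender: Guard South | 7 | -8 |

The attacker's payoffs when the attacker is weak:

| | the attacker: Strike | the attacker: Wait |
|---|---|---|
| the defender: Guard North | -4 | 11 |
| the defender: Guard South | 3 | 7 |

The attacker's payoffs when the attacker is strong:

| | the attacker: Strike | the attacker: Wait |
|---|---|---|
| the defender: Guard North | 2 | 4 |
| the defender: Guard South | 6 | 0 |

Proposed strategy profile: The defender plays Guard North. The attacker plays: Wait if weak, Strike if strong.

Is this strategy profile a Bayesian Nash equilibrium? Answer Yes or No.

No

The defender plays Guard North: E[Guard North] = 1/3·(2) + 2/3·(14) = 10; E[Guard South] = 2. Best-responding. ✓
The attacker (capability weak), facing Guard North: Strike gives -4, Wait gives 11. Proposed Wait is best. ✓
The attacker (capability strong), facing Guard North: Strike gives 2, Wait gives 4. Proposed Strike is not best — profitable deviation exists. ✗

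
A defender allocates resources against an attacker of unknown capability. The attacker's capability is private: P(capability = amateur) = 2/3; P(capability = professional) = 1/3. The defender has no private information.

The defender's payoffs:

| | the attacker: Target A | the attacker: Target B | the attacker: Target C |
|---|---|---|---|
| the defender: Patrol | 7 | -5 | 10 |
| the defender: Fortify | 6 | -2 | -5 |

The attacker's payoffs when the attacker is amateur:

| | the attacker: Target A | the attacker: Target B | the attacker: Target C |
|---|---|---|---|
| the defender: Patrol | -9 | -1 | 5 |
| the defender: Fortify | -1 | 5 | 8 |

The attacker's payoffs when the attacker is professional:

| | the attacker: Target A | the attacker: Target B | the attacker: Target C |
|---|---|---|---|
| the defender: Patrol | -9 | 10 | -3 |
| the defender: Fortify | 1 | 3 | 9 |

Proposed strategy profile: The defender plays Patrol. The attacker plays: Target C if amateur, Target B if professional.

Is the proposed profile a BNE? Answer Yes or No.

A profile is a BNE iff every type of every player is best-responding given beliefs about the other side.
The defender plays Patrol: E[Patrol] = 2/3·(10) + 1/3·(-5) = 5; E[Fortify] = -4. Best-responding. ✓
The attacker (capability amateur), facing Patrol: Target A gives -9, Target B gives -1, Target C gives 5. Proposed Target C is best. ✓
The attacker (capability professional), facing Patrol: Target A gives -9, Target B gives 10, Target C gives -3. Proposed Target B is best. ✓

Yes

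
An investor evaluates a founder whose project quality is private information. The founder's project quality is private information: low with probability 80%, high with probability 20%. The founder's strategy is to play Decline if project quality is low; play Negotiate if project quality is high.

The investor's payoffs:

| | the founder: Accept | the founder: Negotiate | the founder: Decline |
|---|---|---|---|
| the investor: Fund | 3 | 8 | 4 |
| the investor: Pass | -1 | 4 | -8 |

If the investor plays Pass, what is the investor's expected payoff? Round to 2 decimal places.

Take the expectation over the founder's project quality, weighting each type's action by its prior probability.
E[Pass] = 0.8·(-8) + 0.2·4 = (-6.4) + 0.8 = -5.6

-5.60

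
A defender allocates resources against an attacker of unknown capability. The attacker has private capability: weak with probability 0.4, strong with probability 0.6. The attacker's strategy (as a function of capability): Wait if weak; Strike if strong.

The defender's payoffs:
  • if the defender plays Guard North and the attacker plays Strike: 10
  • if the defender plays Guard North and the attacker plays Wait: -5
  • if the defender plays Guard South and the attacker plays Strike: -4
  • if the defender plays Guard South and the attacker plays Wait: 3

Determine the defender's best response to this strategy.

E[Guard North] = 0.4·(-5) + 0.6·(10) = 4
E[Guard South] = 0.4·(3) + 0.6·(-4) = -1.2
Best response: Guard North (4 is the largest).

Guard North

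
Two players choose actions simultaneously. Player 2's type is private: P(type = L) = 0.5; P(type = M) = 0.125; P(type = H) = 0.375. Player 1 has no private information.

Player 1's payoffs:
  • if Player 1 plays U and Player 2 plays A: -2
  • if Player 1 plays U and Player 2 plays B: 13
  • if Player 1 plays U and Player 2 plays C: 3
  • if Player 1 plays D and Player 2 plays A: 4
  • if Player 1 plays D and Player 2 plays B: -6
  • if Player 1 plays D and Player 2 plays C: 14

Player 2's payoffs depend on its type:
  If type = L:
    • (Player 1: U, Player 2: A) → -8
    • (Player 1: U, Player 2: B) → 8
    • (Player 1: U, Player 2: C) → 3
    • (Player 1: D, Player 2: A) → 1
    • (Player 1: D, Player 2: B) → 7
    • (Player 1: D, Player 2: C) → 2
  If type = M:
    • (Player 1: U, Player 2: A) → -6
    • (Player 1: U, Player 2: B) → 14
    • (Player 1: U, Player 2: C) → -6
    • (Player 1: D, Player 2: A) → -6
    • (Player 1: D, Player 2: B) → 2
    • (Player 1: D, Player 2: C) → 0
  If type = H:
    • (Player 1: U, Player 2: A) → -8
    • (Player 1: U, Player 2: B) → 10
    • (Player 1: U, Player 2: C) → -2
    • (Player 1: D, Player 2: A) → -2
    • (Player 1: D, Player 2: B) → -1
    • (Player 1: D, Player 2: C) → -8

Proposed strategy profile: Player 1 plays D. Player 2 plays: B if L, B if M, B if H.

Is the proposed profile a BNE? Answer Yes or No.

No

Player 1 plays D: E[D] = 0.5·(-6) + 0.125·(-6) + 0.375·(-6) = -6; E[U] = 13. Not best-responding. ✗
Player 2 (type L), facing D: A gives 1, B gives 7, C gives 2. Proposed B is best. ✓
Player 2 (type M), facing D: A gives -6, B gives 2, C gives 0. Proposed B is best. ✓
Player 2 (type H), facing D: A gives -2, B gives -1, C gives -8. Proposed B is best. ✓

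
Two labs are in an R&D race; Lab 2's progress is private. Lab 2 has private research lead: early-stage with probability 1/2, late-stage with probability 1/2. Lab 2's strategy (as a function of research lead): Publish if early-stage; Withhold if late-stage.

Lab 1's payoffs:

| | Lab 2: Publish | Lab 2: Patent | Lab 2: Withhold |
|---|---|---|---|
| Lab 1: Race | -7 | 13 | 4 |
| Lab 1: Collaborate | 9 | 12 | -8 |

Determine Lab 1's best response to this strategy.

Collaborate

E[Race] = 1/2·(-7) + 1/2·(4) = -3/2
E[Collaborate] = 1/2·(9) + 1/2·(-8) = 1/2
Best response: Collaborate (1/2 is the largest).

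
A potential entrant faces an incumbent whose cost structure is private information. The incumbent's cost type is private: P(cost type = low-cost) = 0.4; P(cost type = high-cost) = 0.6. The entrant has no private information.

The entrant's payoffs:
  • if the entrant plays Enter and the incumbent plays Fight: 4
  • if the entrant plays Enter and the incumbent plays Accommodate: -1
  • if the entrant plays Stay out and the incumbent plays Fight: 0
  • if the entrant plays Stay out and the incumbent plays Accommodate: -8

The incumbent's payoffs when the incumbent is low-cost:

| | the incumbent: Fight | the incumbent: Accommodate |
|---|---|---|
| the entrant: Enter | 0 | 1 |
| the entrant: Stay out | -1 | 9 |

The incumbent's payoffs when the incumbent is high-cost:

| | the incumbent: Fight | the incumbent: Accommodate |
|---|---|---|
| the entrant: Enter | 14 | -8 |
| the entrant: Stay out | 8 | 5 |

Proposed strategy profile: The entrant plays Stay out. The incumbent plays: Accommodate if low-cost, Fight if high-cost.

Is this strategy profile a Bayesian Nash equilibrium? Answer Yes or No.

The entrant plays Stay out: E[Stay out] = 0.4·(-8) + 0.6·(0) = -3.2; E[Enter] = 2. Not best-responding. ✗
The incumbent (cost type low-cost), facing Stay out: Fight gives -1, Accommodate gives 9. Proposed Accommodate is best. ✓
The incumbent (cost type high-cost), facing Stay out: Fight gives 8, Accommodate gives 5. Proposed Fight is best. ✓

No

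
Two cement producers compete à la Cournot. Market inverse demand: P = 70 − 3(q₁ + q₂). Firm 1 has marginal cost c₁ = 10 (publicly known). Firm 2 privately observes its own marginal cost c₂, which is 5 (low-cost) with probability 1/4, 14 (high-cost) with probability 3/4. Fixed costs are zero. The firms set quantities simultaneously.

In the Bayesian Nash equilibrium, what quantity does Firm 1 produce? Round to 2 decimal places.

Firm 2 with cost c maximizes (70 − 3(q₁+q₂) − c)·q₂, giving q₂(c) = (70 − c − 3q₁)/6.
E[c₂] = 1/4·5 + 3/4·14 = 11.75
Firm 1's FOC against E[q₂] yields q₁ = (70 − 2·10 + E[c₂])/9 = (70 − 20 + 11.75)/9 = 6.86111.

6.86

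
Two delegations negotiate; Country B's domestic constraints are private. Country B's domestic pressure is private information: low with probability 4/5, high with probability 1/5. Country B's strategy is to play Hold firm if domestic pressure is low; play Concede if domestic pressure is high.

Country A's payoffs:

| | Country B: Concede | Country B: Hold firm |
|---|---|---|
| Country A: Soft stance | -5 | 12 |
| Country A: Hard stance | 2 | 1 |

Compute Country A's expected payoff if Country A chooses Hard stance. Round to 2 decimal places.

E[Hard stance] = 4/5·1 + 1/5·2 = 4/5 + 2/5 = 6/5

1.20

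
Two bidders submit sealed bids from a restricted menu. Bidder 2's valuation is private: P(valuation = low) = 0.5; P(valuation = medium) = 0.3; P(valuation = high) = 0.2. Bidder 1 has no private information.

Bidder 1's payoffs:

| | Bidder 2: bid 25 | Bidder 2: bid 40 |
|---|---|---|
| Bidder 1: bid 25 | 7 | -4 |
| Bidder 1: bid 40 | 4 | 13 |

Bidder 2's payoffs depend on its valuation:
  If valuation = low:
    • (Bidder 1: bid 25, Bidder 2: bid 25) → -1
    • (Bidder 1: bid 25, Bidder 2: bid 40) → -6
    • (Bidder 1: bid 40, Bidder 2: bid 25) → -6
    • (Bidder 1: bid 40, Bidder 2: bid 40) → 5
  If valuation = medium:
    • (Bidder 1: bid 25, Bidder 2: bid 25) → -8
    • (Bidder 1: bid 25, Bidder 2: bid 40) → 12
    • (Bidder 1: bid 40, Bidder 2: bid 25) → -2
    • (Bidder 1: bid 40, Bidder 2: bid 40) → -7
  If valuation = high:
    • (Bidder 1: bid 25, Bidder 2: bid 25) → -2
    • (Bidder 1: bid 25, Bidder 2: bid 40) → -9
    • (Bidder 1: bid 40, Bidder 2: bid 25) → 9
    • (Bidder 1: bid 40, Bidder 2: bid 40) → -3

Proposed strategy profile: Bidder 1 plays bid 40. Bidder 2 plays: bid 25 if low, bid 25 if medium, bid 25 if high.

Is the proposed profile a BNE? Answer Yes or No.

No

Bidder 1 plays bid 40: E[bid 40] = 0.5·(4) + 0.3·(4) + 0.2·(4) = 4; E[bid 25] = 7. Not best-responding. ✗
Bidder 2 (valuation low), facing bid 40: bid 25 gives -6, bid 40 gives 5. Proposed bid 25 is not best — profitable deviation exists. ✗
Bidder 2 (valuation medium), facing bid 40: bid 25 gives -2, bid 40 gives -7. Proposed bid 25 is best. ✓
Bidder 2 (valuation high), facing bid 40: bid 25 gives 9, bid 40 gives -3. Proposed bid 25 is best. ✓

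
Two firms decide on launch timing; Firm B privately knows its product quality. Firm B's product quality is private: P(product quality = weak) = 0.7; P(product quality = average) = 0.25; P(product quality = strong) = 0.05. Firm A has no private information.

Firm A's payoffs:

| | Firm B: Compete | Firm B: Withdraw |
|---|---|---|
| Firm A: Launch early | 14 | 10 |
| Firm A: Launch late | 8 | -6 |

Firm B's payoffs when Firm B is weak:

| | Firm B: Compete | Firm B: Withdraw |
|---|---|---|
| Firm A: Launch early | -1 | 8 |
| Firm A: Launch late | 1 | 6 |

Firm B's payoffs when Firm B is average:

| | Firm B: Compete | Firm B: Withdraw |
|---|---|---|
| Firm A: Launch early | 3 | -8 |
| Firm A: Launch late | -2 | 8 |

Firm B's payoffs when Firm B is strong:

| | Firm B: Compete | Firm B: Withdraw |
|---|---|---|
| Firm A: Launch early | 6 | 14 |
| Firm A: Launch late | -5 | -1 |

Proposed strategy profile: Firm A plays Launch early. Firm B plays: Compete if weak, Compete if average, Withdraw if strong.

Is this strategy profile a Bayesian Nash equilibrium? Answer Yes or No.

No

Firm A plays Launch early: E[Launch early] = 0.7·(14) + 0.25·(14) + 0.05·(10) = 13.8; E[Launch late] = 7.3. Best-responding. ✓
Firm B (product quality weak), facing Launch early: Compete gives -1, Withdraw gives 8. Proposed Compete is not best — profitable deviation exists. ✗
Firm B (product quality average), facing Launch early: Compete gives 3, Withdraw gives -8. Proposed Compete is best. ✓
Firm B (product quality strong), facing Launch early: Compete gives 6, Withdraw gives 14. Proposed Withdraw is best. ✓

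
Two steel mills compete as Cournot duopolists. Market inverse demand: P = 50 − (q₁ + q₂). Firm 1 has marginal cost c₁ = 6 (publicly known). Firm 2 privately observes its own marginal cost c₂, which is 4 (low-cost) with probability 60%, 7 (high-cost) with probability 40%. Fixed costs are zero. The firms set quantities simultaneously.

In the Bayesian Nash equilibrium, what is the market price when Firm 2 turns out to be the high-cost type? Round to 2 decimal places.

Type-c best response for Firm 2: q₂(c) = (50 − c)/2 − q₁/2.
Firm 1 maximizes expected profit; its first-order condition is 50 − 2q₁ − E[q₂] − 6 = 0.
Substituting E[q₂] and solving: E[c₂] = 5.2, so q₁ = (50 − 2·6 + 5.2)/3 = 14.4.
q₂(high-cost) = 14.3, so P = 50 − (14.4 + 14.3) = 21.3.

21.30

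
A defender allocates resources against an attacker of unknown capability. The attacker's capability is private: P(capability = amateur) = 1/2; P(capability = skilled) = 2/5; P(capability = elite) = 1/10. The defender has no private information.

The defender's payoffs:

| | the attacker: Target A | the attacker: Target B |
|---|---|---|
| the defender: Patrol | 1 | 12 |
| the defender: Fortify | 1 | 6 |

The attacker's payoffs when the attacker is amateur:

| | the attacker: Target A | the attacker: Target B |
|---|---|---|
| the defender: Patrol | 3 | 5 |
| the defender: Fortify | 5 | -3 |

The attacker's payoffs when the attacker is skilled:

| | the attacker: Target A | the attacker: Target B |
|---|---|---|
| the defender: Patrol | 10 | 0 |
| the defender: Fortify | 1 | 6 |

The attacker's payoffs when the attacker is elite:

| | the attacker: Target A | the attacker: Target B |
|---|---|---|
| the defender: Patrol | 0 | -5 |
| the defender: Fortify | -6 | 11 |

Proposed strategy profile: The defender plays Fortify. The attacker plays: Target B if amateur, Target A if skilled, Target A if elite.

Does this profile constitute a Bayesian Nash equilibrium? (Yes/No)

No

The defender plays Fortify: E[Fortify] = 1/2·(6) + 2/5·(1) + 1/10·(1) = 7/2; E[Patrol] = 13/2. Not best-responding. ✗
The attacker (capability amateur), facing Fortify: Target A gives 5, Target B gives -3. Proposed Target B is not best — profitable deviation exists. ✗
The attacker (capability skilled), facing Fortify: Target A gives 1, Target B gives 6. Proposed Target A is not best — profitable deviation exists. ✗
The attacker (capability elite), facing Fortify: Target A gives -6, Target B gives 11. Proposed Target A is not best — profitable deviation exists. ✗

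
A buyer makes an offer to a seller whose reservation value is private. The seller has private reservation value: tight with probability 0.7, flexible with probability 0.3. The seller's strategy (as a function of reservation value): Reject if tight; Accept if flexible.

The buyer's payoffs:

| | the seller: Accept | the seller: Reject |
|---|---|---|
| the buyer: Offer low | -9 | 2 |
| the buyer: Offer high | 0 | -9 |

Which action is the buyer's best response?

E[Offer low] = 0.7·(2) + 0.3·(-9) = -1.3
E[Offer high] = 0.7·(-9) + 0.3·(0) = -6.3
Best response: Offer low (-1.3 is the largest).

Offer low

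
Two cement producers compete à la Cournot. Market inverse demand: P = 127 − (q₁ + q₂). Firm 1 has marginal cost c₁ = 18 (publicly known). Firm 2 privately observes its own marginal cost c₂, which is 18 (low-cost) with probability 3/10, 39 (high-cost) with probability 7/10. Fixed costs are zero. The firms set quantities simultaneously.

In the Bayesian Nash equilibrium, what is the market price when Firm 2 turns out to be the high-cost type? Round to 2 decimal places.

Type-c best response for Firm 2: q₂(c) = (127 − c)/2 − q₁/2.
Firm 1 maximizes expected profit; its first-order condition is 127 − 2q₁ − E[q₂] − 18 = 0.
Substituting E[q₂] and solving: E[c₂] = 32.7, so q₁ = (127 − 2·18 + 32.7)/3 = 41.2333.
q₂(high-cost) = 23.3833, so P = 127 − (41.2333 + 23.3833) = 62.3833.

62.38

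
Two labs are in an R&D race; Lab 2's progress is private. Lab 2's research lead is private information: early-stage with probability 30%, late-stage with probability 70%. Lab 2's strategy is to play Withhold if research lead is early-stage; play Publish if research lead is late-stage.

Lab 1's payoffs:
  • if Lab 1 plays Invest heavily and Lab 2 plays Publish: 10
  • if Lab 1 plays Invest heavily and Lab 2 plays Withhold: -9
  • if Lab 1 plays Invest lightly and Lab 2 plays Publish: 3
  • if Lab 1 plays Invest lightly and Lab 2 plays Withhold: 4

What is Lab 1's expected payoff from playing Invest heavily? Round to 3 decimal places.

4.300

E[Invest heavily] = 0.3·(-9) + 0.7·10 = (-2.7) + 7 = 4.3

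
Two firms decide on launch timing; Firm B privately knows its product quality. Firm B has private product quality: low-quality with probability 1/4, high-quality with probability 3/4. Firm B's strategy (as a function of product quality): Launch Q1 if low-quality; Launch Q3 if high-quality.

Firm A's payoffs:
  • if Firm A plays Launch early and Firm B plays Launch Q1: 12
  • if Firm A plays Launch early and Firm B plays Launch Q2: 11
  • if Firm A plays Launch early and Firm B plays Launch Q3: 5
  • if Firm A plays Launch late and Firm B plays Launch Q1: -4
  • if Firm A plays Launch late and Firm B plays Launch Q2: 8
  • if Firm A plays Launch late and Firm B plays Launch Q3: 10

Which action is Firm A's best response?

E[Launch early] = 1/4·(12) + 3/4·(5) = 27/4
E[Launch late] = 1/4·(-4) + 3/4·(10) = 13/2
Best response: Launch early (27/4 is the largest).

Launch early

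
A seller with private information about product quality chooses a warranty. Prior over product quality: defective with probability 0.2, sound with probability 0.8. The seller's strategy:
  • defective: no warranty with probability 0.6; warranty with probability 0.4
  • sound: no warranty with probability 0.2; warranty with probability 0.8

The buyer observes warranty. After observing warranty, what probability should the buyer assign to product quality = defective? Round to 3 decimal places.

P(warranty) = 0.2·0.4 + 0.8·0.8 = 0.72
P(defective | warranty) = (0.2·0.4) / 0.72 = 0.08 / 0.72 = 0.111111

0.111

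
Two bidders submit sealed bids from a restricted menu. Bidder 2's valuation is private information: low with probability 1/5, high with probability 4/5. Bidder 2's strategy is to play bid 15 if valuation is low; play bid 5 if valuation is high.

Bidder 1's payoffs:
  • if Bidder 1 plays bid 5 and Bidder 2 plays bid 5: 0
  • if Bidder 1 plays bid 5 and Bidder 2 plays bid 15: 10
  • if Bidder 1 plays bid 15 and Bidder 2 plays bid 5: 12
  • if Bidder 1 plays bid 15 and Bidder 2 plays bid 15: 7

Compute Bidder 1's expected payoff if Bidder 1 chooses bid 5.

Take the expectation over Bidder 2's valuation, weighting each type's action by its prior probability.
E[bid 5] = 1/5·10 + 4/5·0 = 2 + 0 = 2

2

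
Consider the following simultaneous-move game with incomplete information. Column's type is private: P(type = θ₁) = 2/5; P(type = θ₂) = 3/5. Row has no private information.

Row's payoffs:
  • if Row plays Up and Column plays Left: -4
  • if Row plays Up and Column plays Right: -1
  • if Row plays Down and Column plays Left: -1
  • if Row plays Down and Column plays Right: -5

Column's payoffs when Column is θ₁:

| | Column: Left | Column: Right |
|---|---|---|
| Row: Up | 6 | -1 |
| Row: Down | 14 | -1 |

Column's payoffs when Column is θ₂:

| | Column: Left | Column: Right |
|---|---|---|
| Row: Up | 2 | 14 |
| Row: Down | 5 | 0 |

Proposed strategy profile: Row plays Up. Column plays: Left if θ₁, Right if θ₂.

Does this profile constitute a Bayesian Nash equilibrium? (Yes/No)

Row plays Up: E[Up] = 2/5·(-4) + 3/5·(-1) = -11/5; E[Down] = -17/5. Best-responding. ✓
Column (type θ₁), facing Up: Left gives 6, Right gives -1. Proposed Left is best. ✓
Column (type θ₂), facing Up: Left gives 2, Right gives 14. Proposed Right is best. ✓

Yes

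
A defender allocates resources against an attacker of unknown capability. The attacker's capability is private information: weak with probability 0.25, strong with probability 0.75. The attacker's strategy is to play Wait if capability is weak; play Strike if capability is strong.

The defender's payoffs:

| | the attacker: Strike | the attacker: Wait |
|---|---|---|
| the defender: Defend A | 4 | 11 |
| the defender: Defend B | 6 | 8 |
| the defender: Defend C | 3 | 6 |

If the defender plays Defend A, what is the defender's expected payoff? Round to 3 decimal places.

5.750

Take the expectation over the attacker's capability, weighting each type's action by its prior probability.
E[Defend A] = 0.25·11 + 0.75·4 = 2.75 + 3 = 5.75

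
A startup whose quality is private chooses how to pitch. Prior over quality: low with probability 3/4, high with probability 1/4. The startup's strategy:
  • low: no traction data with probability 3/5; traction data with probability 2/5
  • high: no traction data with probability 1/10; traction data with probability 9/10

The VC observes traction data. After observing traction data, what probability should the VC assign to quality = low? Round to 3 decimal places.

Apply Bayes' rule using the sender's strategy as the likelihood.
P(traction data) = (3/4)·(2/5) + (1/4)·(9/10) = 21/40
P(low | traction data) = ((3/4)·(2/5)) / (21/40) = (3/10) / (21/40) = 4/7

0.571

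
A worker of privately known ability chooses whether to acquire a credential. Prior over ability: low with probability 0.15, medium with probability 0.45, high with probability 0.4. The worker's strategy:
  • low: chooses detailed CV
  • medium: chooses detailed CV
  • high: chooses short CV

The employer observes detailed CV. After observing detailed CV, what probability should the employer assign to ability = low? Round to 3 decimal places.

0.250

Apply Bayes' rule using the sender's strategy as the likelihood.
P(detailed CV) = 0.15·1 + 0.45·1 + 0.4·0 = 0.6
P(low | detailed CV) = (0.15·1) / 0.6 = 0.15 / 0.6 = 0.25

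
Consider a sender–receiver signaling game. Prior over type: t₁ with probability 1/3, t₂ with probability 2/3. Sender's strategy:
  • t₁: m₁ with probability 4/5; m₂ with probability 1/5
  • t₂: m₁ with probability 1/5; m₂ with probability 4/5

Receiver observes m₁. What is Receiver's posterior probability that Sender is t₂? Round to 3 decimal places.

Apply Bayes' rule using the sender's strategy as the likelihood.
P(m₁) = (1/3)·(4/5) + (2/3)·(1/5) = 2/5
P(t₂ | m₁) = ((2/3)·(1/5)) / (2/5) = (2/15) / (2/5) = 1/3

0.333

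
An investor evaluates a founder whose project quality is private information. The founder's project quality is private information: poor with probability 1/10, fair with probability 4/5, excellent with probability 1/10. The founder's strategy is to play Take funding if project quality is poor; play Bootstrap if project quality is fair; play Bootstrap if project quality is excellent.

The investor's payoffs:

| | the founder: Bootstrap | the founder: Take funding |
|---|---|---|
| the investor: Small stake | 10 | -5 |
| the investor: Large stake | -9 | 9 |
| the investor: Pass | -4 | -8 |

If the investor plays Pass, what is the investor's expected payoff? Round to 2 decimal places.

E[Pass] = 1/10·(-8) + 4/5·(-4) + 1/10·(-4) = (-4/5) + (-16/5) + (-2/5) = -22/5

-4.40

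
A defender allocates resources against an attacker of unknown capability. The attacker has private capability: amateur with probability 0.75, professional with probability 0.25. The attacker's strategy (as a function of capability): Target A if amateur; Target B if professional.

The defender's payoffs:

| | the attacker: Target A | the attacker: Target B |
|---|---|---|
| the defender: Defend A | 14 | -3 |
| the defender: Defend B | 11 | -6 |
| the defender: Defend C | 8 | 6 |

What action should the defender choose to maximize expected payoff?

E[Defend A] = 0.75·(14) + 0.25·(-3) = 9.75
E[Defend B] = 0.75·(11) + 0.25·(-6) = 6.75
E[Defend C] = 0.75·(8) + 0.25·(6) = 7.5
Best response: Defend A (9.75 is the largest).

Defend A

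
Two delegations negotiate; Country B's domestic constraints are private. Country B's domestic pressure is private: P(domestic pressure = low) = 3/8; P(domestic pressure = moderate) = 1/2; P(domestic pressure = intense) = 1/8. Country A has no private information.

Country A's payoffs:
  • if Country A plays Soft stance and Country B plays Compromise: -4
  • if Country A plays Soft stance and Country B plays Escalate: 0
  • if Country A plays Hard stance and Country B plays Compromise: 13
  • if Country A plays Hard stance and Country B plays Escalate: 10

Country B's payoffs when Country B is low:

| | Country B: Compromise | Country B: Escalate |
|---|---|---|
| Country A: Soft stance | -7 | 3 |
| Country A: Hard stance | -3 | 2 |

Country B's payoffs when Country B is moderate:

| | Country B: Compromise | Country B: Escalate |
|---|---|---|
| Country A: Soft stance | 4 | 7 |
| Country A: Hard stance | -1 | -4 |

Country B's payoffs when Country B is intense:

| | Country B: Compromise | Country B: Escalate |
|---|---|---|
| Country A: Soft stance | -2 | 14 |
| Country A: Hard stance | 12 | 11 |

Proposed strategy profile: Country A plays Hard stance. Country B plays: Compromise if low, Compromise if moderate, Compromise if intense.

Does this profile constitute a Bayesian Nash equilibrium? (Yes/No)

Country A plays Hard stance: E[Hard stance] = 3/8·(13) + 1/2·(13) + 1/8·(13) = 13; E[Soft stance] = -4. Best-responding. ✓
Country B (domestic pressure low), facing Hard stance: Compromise gives -3, Escalate gives 2. Proposed Compromise is not best — profitable deviation exists. ✗
Country B (domestic pressure moderate), facing Hard stance: Compromise gives -1, Escalate gives -4. Proposed Compromise is best. ✓
Country B (domestic pressure intense), facing Hard stance: Compromise gives 12, Escalate gives 11. Proposed Compromise is best. ✓

No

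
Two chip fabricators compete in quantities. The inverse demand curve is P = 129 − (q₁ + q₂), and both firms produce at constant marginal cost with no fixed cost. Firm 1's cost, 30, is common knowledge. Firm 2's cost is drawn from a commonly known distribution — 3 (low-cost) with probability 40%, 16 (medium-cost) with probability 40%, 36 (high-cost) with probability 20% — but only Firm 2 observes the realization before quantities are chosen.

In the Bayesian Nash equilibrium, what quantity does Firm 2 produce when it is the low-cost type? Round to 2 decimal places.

Type-c best response for Firm 2: q₂(c) = (129 − c)/2 − q₁/2.
Firm 1 maximizes expected profit; its first-order condition is 129 − 2q₁ − E[q₂] − 30 = 0.
Substituting E[q₂] and solving: E[c₂] = 14.8, so q₁ = (129 − 2·30 + 14.8)/3 = 27.9333.
q₂(low-cost) = (129 − 3 − 27.9333)/2 = 49.0333.

49.03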